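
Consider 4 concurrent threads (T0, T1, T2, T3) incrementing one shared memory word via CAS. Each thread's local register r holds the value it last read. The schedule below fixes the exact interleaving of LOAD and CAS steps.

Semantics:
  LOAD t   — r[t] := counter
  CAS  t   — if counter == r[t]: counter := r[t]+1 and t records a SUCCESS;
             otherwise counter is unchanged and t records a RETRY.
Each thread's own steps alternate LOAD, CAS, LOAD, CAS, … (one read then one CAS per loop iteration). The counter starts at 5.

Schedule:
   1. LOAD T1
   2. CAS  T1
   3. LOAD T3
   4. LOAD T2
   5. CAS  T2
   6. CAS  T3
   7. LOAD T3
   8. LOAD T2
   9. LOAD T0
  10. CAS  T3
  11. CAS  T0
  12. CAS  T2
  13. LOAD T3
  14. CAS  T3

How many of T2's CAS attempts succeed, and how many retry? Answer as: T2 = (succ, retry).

T2 = (1, 1)

step 1: T1 LOAD ⇒ load; ctr=5 reg=5
step 2: T1 CAS ⇒ ok; ctr=6 reg=5
step 3: T3 LOAD ⇒ load; ctr=6 reg=6
step 4: T2 LOAD ⇒ load; ctr=6 reg=6
step 5: T2 CAS ⇒ ok; ctr=7 reg=6
step 6: T3 CAS ⇒ retry; ctr=7 reg=6
step 7: T3 LOAD ⇒ load; ctr=7 reg=7
step 8: T2 LOAD ⇒ load; ctr=7 reg=7
step 9: T0 LOAD ⇒ load; ctr=7 reg=7
step 10: T3 CAS ⇒ ok; ctr=8 reg=7
step 11: T0 CAS ⇒ retry; ctr=8 reg=7
step 12: T2 CAS ⇒ retry; ctr=8 reg=7
step 13: T3 LOAD ⇒ load; ctr=8 reg=8
step 14: T3 CAS ⇒ ok; ctr=9 reg=8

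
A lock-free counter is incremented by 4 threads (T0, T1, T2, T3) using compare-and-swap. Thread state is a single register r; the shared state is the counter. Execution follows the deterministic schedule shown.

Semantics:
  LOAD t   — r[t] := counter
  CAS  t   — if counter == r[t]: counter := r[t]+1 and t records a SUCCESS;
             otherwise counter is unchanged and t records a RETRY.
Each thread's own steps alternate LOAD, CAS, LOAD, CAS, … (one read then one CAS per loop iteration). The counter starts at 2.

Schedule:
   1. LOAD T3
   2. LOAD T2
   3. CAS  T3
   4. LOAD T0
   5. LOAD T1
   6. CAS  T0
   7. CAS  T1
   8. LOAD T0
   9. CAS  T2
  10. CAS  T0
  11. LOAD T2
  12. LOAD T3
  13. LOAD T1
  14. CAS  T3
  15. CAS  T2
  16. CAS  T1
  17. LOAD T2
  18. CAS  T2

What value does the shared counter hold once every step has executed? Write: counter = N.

counter = 7

1. LOAD T3 → mem=2 r[T3]=2 [LOAD]
2. LOAD T2 → mem=2 r[T2]=2 [LOAD]
3. CAS T3 → mem=3 r[T3]=2 [OK]
4. LOAD T0 → mem=3 r[T0]=3 [LOAD]
5. LOAD T1 → mem=3 r[T1]=3 [LOAD]
6. CAS T0 → mem=4 r[T0]=3 [OK]
7. CAS T1 → mem=4 r[T1]=3 [RETRY]
8. LOAD T0 → mem=4 r[T0]=4 [LOAD]
9. CAS T2 → mem=4 r[T2]=2 [RETRY]
10. CAS T0 → mem=5 r[T0]=4 [OK]
11. LOAD T2 → mem=5 r[T2]=5 [LOAD]
12. LOAD T3 → mem=5 r[T3]=5 [LOAD]
13. LOAD T1 → mem=5 r[T1]=5 [LOAD]
14. CAS T3 → mem=6 r[T3]=5 [OK]
15. CAS T2 → mem=6 r[T2]=5 [RETRY]
16. CAS T1 → mem=6 r[T1]=5 [RETRY]
17. LOAD T2 → mem=6 r[T2]=6 [LOAD]
18. CAS T2 → mem=7 r[T2]=6 [OK]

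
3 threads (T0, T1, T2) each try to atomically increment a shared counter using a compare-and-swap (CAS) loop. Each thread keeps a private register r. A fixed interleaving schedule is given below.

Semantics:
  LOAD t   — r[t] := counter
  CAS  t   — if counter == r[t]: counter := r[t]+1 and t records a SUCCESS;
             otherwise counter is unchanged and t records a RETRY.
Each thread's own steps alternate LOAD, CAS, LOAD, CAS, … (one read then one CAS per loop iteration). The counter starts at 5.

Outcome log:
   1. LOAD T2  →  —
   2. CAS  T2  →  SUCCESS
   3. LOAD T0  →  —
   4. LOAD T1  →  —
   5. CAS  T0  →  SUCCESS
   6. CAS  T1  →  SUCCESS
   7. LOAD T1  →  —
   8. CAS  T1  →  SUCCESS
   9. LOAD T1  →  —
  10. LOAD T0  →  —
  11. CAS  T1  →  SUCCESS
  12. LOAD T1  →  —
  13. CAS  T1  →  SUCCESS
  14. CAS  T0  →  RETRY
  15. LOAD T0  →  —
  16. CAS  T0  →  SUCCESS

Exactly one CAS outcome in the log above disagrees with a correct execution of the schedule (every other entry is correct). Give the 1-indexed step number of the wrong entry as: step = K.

step = 6

Correct run:
#1 T2 reads 5
#2 T2 CAS(5→6) writes; counter now 6
#3 T0 reads 6
#4 T1 reads 6
#5 T0 CAS(6→7) writes; counter now 7
#6 T1 CAS(6→7) fails; counter now 7
#7 T1 reads 7
#8 T1 CAS(7→8) writes; counter now 8
#9 T1 reads 8
#10 T0 reads 8
#11 T1 CAS(8→9) writes; counter now 9
#12 T1 reads 9
#13 T1 CAS(9→10) writes; counter now 10
#14 T0 CAS(8→9) fails; counter now 10
#15 T0 reads 10
#16 T0 CAS(10→11) writes; counter now 11
Log disagrees first at step 6.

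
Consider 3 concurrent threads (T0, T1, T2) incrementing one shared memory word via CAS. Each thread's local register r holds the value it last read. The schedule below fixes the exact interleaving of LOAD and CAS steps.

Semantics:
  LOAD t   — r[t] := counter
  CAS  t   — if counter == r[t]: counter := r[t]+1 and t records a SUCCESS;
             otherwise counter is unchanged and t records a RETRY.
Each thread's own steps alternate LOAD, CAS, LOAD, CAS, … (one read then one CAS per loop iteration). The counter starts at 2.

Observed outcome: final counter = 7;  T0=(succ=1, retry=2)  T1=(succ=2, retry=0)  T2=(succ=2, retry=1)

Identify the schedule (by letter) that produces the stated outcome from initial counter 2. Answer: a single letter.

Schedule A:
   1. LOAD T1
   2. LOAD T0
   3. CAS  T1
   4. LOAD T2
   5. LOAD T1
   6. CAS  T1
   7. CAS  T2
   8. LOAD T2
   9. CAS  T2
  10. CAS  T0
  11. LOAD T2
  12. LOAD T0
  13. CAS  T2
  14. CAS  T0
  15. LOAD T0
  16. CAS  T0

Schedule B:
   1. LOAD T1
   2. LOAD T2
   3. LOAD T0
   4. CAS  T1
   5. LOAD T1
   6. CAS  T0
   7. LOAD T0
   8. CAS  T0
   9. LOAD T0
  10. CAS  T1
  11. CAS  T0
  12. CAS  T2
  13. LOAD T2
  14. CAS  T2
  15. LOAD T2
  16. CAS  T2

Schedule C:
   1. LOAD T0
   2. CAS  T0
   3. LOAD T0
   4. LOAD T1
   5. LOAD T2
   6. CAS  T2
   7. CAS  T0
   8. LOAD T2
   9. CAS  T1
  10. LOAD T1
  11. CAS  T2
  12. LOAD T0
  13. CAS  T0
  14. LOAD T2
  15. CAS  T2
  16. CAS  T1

Tracing schedule A:
[1] T1.load  rd  (counter 2, T1.r 2)
[2] T0.load  rd  (counter 2, T0.r 2)
[3] T1.cas  hit  (counter 3, T1.r 2)
[4] T2.load  rd  (counter 3, T2.r 3)
[5] T1.load  rd  (counter 3, T1.r 3)
[6] T1.cas  hit  (counter 4, T1.r 3)
[7] T2.cas  miss  (counter 4, T2.r 3)
[8] T2.load  rd  (counter 4, T2.r 4)
[9] T2.cas  hit  (counter 5, T2.r 4)
[10] T0.cas  miss  (counter 5, T0.r 2)
[11] T2.load  rd  (counter 5, T2.r 5)
[12] T0.load  rd  (counter 5, T0.r 5)
[13] T2.cas  hit  (counter 6, T2.r 5)
[14] T0.cas  miss  (counter 6, T0.r 5)
[15] T0.load  rd  (counter 6, T0.r 6)
[16] T0.cas  hit  (counter 7, T0.r 6)

A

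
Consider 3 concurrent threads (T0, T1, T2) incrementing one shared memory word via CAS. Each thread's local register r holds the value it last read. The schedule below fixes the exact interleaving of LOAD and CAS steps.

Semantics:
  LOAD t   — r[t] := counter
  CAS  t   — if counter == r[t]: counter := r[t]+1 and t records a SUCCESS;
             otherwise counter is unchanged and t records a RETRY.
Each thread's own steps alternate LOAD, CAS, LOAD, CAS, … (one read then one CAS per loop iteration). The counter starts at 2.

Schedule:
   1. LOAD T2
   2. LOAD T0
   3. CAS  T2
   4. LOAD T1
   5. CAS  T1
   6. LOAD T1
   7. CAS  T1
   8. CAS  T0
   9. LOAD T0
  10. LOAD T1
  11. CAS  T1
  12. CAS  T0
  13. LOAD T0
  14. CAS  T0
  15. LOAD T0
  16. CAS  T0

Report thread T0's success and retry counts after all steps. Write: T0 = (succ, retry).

T0 = (2, 2)

   1) LOAD T2:  M=2  r_T2=2
   2) LOAD T0:  M=2  r_T0=2
   3) CAS  T2:  M=3  r_T2=2 ✓
   4) LOAD T1:  M=3  r_T1=3
   5) CAS  T1:  M=4  r_T1=3 ✓
   6) LOAD T1:  M=4  r_T1=4
   7) CAS  T1:  M=5  r_T1=4 ✓
   8) CAS  T0:  M=5  r_T0=2 ✗
   9) LOAD T0:  M=5  r_T0=5
  10) LOAD T1:  M=5  r_T1=5
  11) CAS  T1:  M=6  r_T1=5 ✓
  12) CAS  T0:  M=6  r_T0=5 ✗
  13) LOAD T0:  M=6  r_T0=6
  14) CAS  T0:  M=7  r_T0=6 ✓
  15) LOAD T0:  M=7  r_T0=7
  16) CAS  T0:  M=8  r_T0=7 ✓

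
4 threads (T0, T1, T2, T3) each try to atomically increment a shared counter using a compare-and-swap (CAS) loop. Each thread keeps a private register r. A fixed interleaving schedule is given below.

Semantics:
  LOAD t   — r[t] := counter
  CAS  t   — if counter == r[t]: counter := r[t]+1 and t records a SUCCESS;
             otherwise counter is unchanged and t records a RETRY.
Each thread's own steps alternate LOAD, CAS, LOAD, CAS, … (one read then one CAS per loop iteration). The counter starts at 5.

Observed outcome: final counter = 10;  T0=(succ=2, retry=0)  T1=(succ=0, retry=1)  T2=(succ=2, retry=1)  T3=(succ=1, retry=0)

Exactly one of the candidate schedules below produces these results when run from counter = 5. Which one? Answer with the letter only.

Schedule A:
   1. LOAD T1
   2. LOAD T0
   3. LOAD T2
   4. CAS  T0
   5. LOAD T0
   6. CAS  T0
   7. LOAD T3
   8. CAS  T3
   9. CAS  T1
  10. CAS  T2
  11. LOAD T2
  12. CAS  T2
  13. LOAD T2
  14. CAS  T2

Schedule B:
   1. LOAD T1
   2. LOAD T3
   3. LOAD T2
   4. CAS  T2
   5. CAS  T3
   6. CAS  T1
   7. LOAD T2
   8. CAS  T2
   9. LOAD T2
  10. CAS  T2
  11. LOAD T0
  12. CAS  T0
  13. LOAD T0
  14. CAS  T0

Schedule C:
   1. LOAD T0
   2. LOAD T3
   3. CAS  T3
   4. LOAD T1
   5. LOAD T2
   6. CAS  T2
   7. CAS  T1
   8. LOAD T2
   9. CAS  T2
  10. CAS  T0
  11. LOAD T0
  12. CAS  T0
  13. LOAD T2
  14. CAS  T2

A

Run A:
step 1: T1 LOAD ⇒ load; ctr=5 reg=5
step 2: T0 LOAD ⇒ load; ctr=5 reg=5
step 3: T2 LOAD ⇒ load; ctr=5 reg=5
step 4: T0 CAS ⇒ ok; ctr=6 reg=5
step 5: T0 LOAD ⇒ load; ctr=6 reg=6
step 6: T0 CAS ⇒ ok; ctr=7 reg=6
step 7: T3 LOAD ⇒ load; ctr=7 reg=7
step 8: T3 CAS ⇒ ok; ctr=8 reg=7
step 9: T1 CAS ⇒ retry; ctr=8 reg=5
step 10: T2 CAS ⇒ retry; ctr=8 reg=5
step 11: T2 LOAD ⇒ load; ctr=8 reg=8
step 12: T2 CAS ⇒ ok; ctr=9 reg=8
step 13: T2 LOAD ⇒ load; ctr=9 reg=9
step 14: T2 CAS ⇒ ok; ctr=10 reg=9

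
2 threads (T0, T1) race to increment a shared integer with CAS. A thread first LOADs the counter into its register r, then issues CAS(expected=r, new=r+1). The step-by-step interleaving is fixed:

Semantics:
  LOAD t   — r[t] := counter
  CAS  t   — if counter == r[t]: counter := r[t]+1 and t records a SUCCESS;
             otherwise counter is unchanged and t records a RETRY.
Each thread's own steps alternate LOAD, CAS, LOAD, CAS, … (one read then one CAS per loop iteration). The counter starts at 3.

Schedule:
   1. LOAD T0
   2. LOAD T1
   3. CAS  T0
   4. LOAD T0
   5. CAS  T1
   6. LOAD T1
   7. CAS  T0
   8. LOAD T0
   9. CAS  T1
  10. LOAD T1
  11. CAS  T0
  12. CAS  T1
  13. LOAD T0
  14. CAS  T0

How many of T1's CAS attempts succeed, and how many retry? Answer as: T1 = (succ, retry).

step 1: T0 LOAD ⇒ load; ctr=3 reg=3
step 2: T1 LOAD ⇒ load; ctr=3 reg=3
step 3: T0 CAS ⇒ ok; ctr=4 reg=3
step 4: T0 LOAD ⇒ load; ctr=4 reg=4
step 5: T1 CAS ⇒ retry; ctr=4 reg=3
step 6: T1 LOAD ⇒ load; ctr=4 reg=4
step 7: T0 CAS ⇒ ok; ctr=5 reg=4
step 8: T0 LOAD ⇒ load; ctr=5 reg=5
step 9: T1 CAS ⇒ retry; ctr=5 reg=4
step 10: T1 LOAD ⇒ load; ctr=5 reg=5
step 11: T0 CAS ⇒ ok; ctr=6 reg=5
step 12: T1 CAS ⇒ retry; ctr=6 reg=5
step 13: T0 LOAD ⇒ load; ctr=6 reg=6
step 14: T0 CAS ⇒ ok; ctr=7 reg=6

T1 = (0, 3)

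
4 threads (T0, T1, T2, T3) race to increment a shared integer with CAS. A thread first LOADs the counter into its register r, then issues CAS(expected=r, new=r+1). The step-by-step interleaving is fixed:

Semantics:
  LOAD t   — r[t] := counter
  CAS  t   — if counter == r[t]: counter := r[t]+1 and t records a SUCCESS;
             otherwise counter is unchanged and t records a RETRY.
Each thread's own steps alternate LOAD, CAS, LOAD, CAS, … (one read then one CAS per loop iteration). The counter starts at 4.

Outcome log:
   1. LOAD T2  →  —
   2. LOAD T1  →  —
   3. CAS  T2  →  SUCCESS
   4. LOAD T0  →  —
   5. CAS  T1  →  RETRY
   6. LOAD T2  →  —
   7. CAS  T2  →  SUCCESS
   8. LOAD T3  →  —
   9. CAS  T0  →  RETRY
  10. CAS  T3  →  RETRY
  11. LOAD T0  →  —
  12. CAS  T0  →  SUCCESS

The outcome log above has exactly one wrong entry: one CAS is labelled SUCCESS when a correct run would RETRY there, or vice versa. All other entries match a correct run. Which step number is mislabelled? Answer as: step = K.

Re-executing:
   1) LOAD T2:  M=4  r_T2=4
   2) LOAD T1:  M=4  r_T1=4
   3) CAS  T2:  M=5  r_T2=4 ✓
   4) LOAD T0:  M=5  r_T0=5
   5) CAS  T1:  M=5  r_T1=4 ✗
   6) LOAD T2:  M=5  r_T2=5
   7) CAS  T2:  M=6  r_T2=5 ✓
   8) LOAD T3:  M=6  r_T3=6
   9) CAS  T0:  M=6  r_T0=5 ✗
  10) CAS  T3:  M=7  r_T3=6 ✓
  11) LOAD T0:  M=7  r_T0=7
  12) CAS  T0:  M=8  r_T0=7 ✓
Mismatch at 10.

step = 10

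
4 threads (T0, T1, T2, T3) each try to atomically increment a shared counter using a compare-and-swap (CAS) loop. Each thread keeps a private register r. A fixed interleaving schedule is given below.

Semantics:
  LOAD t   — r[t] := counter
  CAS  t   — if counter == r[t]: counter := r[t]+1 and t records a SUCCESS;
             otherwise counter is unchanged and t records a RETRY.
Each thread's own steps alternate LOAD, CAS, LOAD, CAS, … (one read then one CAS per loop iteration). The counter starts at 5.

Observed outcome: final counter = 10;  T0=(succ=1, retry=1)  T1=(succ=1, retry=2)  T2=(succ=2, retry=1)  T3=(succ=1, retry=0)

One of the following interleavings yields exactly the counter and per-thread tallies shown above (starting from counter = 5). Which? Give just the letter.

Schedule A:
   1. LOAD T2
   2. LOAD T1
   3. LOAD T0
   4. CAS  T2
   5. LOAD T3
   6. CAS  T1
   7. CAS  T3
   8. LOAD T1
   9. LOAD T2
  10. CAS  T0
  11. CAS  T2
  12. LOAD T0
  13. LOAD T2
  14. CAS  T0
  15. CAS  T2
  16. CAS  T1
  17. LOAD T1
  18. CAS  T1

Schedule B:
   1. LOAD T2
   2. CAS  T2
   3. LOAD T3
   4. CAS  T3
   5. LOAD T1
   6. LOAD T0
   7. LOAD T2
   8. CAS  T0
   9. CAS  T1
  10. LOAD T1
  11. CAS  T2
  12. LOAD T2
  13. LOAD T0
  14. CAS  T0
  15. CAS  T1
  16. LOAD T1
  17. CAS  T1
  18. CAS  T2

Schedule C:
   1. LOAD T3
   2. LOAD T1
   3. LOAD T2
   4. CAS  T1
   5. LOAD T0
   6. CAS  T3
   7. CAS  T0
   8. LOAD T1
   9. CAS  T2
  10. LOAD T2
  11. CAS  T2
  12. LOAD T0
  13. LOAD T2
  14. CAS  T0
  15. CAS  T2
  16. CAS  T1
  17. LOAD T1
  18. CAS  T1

A

Run A:
T2 LOAD — after: cnt=5, r=5 — load
T1 LOAD — after: cnt=5, r=5 — load
T0 LOAD — after: cnt=5, r=5 — load
T2 CAS — after: cnt=6, r=5 — ok
T3 LOAD — after: cnt=6, r=6 — load
T1 CAS — after: cnt=6, r=5 — retry
T3 CAS — after: cnt=7, r=6 — ok
T1 LOAD — after: cnt=7, r=7 — load
T2 LOAD — after: cnt=7, r=7 — load
T0 CAS — after: cnt=7, r=5 — retry
T2 CAS — after: cnt=8, r=7 — ok
T0 LOAD — after: cnt=8, r=8 — load
T2 LOAD — after: cnt=8, r=8 — load
T0 CAS — after: cnt=9, r=8 — ok
T2 CAS — after: cnt=9, r=8 — retry
T1 CAS — after: cnt=9, r=7 — retry
T1 LOAD — after: cnt=9, r=9 — load
T1 CAS — after: cnt=10, r=9 — ok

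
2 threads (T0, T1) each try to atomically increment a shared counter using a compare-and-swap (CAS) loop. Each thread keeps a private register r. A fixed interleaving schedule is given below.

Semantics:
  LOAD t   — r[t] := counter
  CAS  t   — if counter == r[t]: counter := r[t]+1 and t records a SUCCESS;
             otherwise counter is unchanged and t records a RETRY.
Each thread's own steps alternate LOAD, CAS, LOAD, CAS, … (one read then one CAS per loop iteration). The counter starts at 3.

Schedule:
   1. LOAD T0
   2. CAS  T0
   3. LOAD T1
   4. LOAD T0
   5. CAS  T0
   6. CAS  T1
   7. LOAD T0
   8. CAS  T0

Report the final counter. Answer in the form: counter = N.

counter = 6

#1 T0 reads 3
#2 T0 CAS(3→4) writes; counter now 4
#3 T1 reads 4
#4 T0 reads 4
#5 T0 CAS(4→5) writes; counter now 5
#6 T1 CAS(4→5) fails; counter now 5
#7 T0 reads 5
#8 T0 CAS(5→6) writes; counter now 6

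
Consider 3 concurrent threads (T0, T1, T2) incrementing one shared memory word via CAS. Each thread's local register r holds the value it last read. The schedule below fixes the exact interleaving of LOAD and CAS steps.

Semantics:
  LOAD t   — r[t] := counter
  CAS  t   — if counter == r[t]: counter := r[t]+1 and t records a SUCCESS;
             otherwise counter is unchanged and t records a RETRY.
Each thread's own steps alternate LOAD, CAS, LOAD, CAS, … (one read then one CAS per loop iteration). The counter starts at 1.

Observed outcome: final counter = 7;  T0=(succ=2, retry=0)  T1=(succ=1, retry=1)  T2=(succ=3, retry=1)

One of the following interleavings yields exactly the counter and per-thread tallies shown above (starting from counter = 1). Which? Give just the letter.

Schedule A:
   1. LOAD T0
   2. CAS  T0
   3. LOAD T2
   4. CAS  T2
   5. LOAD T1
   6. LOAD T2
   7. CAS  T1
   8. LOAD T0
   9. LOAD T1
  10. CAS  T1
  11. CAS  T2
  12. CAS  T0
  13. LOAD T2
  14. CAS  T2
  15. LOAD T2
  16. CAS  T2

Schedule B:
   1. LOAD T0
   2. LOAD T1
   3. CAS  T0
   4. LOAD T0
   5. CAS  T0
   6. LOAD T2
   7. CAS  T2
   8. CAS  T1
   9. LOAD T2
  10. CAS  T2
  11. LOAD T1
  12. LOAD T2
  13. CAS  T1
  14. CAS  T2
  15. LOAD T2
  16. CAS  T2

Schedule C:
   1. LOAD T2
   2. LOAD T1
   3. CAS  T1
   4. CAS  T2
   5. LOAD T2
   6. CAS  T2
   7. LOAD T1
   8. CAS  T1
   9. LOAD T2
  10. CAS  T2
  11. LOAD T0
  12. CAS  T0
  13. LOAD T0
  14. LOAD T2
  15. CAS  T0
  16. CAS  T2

Run B:
[1] T0.load  rd  (counter 1, T0.r 1)
[2] T1.load  rd  (counter 1, T1.r 1)
[3] T0.cas  hit  (counter 2, T0.r 1)
[4] T0.load  rd  (counter 2, T0.r 2)
[5] T0.cas  hit  (counter 3, T0.r 2)
[6] T2.load  rd  (counter 3, T2.r 3)
[7] T2.cas  hit  (counter 4, T2.r 3)
[8] T1.cas  miss  (counter 4, T1.r 1)
[9] T2.load  rd  (counter 4, T2.r 4)
[10] T2.cas  hit  (counter 5, T2.r 4)
[11] T1.load  rd  (counter 5, T1.r 5)
[12] T2.load  rd  (counter 5, T2.r 5)
[13] T1.cas  hit  (counter 6, T1.r 5)
[14] T2.cas  miss  (counter 6, T2.r 5)
[15] T2.load  rd  (counter 6, T2.r 6)
[16] T2.cas  hit  (counter 7, T2.r 6)

B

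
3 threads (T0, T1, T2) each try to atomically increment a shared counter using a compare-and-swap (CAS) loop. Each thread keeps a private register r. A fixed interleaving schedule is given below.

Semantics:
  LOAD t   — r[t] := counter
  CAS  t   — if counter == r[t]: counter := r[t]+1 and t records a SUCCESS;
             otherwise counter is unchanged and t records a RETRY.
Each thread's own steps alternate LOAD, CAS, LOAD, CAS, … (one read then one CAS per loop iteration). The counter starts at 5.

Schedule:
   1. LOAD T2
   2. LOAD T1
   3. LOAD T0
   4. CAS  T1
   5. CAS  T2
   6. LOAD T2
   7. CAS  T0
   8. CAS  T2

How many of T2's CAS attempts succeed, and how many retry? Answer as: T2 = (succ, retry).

1. LOAD T2 → mem=5 r[T2]=5 [LOAD]
2. LOAD T1 → mem=5 r[T1]=5 [LOAD]
3. LOAD T0 → mem=5 r[T0]=5 [LOAD]
4. CAS T1 → mem=6 r[T1]=5 [OK]
5. CAS T2 → mem=6 r[T2]=5 [RETRY]
6. LOAD T2 → mem=6 r[T2]=6 [LOAD]
7. CAS T0 → mem=6 r[T0]=5 [RETRY]
8. CAS T2 → mem=7 r[T2]=6 [OK]

T2 = (1, 1)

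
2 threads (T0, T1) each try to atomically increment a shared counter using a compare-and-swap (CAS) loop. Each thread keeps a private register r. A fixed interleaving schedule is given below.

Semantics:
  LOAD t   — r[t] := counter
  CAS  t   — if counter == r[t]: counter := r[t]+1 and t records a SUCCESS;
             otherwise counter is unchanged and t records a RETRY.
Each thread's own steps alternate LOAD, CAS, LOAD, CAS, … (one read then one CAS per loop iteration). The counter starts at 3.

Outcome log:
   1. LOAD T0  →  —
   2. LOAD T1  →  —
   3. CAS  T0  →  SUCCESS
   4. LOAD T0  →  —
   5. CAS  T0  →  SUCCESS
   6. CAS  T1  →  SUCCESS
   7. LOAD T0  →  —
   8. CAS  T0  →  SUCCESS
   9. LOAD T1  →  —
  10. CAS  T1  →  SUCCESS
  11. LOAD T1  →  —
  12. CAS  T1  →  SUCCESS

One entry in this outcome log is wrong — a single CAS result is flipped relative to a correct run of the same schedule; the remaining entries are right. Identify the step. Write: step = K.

step = 6

Reference trace:
T0 LOAD — after: cnt=3, r=3 — load
T1 LOAD — after: cnt=3, r=3 — load
T0 CAS — after: cnt=4, r=3 — ok
T0 LOAD — after: cnt=4, r=4 — load
T0 CAS — after: cnt=5, r=4 — ok
T1 CAS — after: cnt=5, r=3 — retry
T0 LOAD — after: cnt=5, r=5 — load
T0 CAS — after: cnt=6, r=5 — ok
T1 LOAD — after: cnt=6, r=6 — load
T1 CAS — after: cnt=7, r=6 — ok
T1 LOAD — after: cnt=7, r=7 — load
T1 CAS — after: cnt=8, r=7 — ok
Flip is step 6.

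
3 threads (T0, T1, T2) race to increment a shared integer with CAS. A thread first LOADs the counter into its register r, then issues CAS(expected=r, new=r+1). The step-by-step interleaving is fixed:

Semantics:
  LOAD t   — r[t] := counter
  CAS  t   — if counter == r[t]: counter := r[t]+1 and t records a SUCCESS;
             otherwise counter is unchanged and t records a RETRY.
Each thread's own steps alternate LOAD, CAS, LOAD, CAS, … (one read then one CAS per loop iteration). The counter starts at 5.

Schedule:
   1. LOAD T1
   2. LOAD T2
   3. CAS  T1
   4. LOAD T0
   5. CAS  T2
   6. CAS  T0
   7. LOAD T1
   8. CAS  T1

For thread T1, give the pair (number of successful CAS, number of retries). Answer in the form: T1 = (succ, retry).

#1 T1 reads 5
#2 T2 reads 5
#3 T1 CAS(5→6) writes; counter now 6
#4 T0 reads 6
#5 T2 CAS(5→6) fails; counter now 6
#6 T0 CAS(6→7) writes; counter now 7
#7 T1 reads 7
#8 T1 CAS(7→8) writes; counter now 8

T1 = (2, 0)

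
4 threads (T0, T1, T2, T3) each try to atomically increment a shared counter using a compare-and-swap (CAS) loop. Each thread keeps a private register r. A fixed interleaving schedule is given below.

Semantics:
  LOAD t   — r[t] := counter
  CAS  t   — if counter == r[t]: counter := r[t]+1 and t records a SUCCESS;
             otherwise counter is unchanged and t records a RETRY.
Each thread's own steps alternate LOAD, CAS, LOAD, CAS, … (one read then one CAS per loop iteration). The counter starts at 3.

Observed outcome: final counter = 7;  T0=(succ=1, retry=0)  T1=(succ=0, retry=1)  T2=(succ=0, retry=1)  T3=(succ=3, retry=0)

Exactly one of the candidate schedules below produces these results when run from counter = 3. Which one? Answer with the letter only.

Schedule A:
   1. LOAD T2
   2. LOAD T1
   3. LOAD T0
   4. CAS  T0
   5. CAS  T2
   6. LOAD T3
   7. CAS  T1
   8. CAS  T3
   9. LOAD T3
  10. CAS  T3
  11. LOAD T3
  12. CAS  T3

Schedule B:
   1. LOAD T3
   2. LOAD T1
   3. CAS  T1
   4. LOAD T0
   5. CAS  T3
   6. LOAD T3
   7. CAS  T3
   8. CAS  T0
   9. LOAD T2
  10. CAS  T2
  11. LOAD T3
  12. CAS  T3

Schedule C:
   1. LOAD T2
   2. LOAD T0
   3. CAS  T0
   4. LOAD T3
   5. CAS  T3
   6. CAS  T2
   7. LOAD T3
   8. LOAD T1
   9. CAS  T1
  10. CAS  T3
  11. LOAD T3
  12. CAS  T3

Run A:
[1] T2.load  rd  (counter 3, T2.r 3)
[2] T1.load  rd  (counter 3, T1.r 3)
[3] T0.load  rd  (counter 3, T0.r 3)
[4] T0.cas  hit  (counter 4, T0.r 3)
[5] T2.cas  miss  (counter 4, T2.r 3)
[6] T3.load  rd  (counter 4, T3.r 4)
[7] T1.cas  miss  (counter 4, T1.r 3)
[8] T3.cas  hit  (counter 5, T3.r 4)
[9] T3.load  rd  (counter 5, T3.r 5)
[10] T3.cas  hit  (counter 6, T3.r 5)
[11] T3.load  rd  (counter 6, T3.r 6)
[12] T3.cas  hit  (counter 7, T3.r 6)

A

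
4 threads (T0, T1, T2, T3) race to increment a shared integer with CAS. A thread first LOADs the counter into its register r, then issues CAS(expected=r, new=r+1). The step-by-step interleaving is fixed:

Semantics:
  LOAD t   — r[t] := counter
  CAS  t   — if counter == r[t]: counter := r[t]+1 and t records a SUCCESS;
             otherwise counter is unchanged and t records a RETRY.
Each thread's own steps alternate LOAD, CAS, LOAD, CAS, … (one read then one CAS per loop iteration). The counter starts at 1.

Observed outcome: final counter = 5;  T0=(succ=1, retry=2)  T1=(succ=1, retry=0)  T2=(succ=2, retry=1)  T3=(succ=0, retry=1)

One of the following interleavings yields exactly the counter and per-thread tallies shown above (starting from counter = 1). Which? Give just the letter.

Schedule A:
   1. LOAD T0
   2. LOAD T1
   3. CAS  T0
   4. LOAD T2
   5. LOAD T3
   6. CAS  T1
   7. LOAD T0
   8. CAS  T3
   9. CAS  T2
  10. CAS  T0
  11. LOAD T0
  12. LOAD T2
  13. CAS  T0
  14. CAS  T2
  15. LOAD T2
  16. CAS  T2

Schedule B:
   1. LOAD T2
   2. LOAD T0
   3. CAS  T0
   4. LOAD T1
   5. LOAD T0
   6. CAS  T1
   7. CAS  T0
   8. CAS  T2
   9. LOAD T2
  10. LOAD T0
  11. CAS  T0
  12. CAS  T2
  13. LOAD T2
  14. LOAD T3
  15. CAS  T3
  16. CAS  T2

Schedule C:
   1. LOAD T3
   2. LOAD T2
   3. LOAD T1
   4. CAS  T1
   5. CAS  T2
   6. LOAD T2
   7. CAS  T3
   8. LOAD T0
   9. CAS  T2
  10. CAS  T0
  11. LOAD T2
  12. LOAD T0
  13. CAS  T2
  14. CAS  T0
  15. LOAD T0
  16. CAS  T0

Tracing schedule C:
#1 T3 reads 1
#2 T2 reads 1
#3 T1 reads 1
#4 T1 CAS(1→2) writes; counter now 2
#5 T2 CAS(1→2) fails; counter now 2
#6 T2 reads 2
#7 T3 CAS(1→2) fails; counter now 2
#8 T0 reads 2
#9 T2 CAS(2→3) writes; counter now 3
#10 T0 CAS(2→3) fails; counter now 3
#11 T2 reads 3
#12 T0 reads 3
#13 T2 CAS(3→4) writes; counter now 4
#14 T0 CAS(3→4) fails; counter now 4
#15 T0 reads 4
#16 T0 CAS(4→5) writes; counter now 5

C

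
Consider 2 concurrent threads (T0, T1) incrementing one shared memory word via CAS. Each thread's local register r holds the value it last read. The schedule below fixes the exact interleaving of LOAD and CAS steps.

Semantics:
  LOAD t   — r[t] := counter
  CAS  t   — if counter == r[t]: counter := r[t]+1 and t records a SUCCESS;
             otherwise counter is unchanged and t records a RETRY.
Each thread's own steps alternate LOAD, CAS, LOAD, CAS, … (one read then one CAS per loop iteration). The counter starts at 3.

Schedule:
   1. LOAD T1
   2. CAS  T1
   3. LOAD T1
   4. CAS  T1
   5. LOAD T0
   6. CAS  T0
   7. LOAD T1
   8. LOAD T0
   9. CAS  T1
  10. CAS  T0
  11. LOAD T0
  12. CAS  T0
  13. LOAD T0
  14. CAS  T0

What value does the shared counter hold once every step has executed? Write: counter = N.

1. LOAD T1 → mem=3 r[T1]=3 [LOAD]
2. CAS T1 → mem=4 r[T1]=3 [OK]
3. LOAD T1 → mem=4 r[T1]=4 [LOAD]
4. CAS T1 → mem=5 r[T1]=4 [OK]
5. LOAD T0 → mem=5 r[T0]=5 [LOAD]
6. CAS T0 → mem=6 r[T0]=5 [OK]
7. LOAD T1 → mem=6 r[T1]=6 [LOAD]
8. LOAD T0 → mem=6 r[T0]=6 [LOAD]
9. CAS T1 → mem=7 r[T1]=6 [OK]
10. CAS T0 → mem=7 r[T0]=6 [RETRY]
11. LOAD T0 → mem=7 r[T0]=7 [LOAD]
12. CAS T0 → mem=8 r[T0]=7 [OK]
13. LOAD T0 → mem=8 r[T0]=8 [LOAD]
14. CAS T0 → mem=9 r[T0]=8 [OK]

counter = 9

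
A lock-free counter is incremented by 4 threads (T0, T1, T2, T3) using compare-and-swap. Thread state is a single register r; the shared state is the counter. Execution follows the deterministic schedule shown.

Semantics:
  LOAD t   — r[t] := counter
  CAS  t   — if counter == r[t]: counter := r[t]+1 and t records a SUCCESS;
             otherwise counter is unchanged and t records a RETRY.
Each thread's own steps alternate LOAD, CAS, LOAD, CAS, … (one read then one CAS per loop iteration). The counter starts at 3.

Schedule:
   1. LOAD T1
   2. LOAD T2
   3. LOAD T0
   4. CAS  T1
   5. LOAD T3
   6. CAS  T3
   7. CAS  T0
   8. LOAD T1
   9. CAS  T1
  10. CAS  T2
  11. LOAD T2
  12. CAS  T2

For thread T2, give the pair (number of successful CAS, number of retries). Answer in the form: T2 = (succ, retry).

T2 = (1, 1)

   1) LOAD T1:  M=3  r_T1=3
   2) LOAD T2:  M=3  r_T2=3
   3) LOAD T0:  M=3  r_T0=3
   4) CAS  T1:  M=4  r_T1=3 ✓
   5) LOAD T3:  M=4  r_T3=4
   6) CAS  T3:  M=5  r_T3=4 ✓
   7) CAS  T0:  M=5  r_T0=3 ✗
   8) LOAD T1:  M=5  r_T1=5
   9) CAS  T1:  M=6  r_T1=5 ✓
  10) CAS  T2:  M=6  r_T2=3 ✗
  11) LOAD T2:  M=6  r_T2=6
  12) CAS  T2:  M=7  r_T2=6 ✓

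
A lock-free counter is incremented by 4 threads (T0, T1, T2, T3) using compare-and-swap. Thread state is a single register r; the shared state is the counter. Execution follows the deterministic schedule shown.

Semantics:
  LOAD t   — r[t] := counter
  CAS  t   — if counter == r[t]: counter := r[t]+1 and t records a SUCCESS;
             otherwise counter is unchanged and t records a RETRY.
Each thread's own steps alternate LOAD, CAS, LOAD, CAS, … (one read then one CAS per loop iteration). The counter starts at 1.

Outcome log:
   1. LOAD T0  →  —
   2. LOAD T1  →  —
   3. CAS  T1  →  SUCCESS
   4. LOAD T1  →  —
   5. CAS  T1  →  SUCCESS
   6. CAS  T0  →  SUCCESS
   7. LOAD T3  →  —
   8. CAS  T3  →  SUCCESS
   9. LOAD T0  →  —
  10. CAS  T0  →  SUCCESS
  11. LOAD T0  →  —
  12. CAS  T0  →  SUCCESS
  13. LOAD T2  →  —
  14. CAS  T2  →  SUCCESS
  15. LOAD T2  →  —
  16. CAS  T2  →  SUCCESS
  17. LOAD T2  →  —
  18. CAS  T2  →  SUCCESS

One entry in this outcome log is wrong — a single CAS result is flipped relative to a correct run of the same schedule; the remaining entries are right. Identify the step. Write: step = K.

Correct run:
1. LOAD T0 → mem=1 r[T0]=1 [LOAD]
2. LOAD T1 → mem=1 r[T1]=1 [LOAD]
3. CAS T1 → mem=2 r[T1]=1 [OK]
4. LOAD T1 → mem=2 r[T1]=2 [LOAD]
5. CAS T1 → mem=3 r[T1]=2 [OK]
6. CAS T0 → mem=3 r[T0]=1 [RETRY]
7. LOAD T3 → mem=3 r[T3]=3 [LOAD]
8. CAS T3 → mem=4 r[T3]=3 [OK]
9. LOAD T0 → mem=4 r[T0]=4 [LOAD]
10. CAS T0 → mem=5 r[T0]=4 [OK]
11. LOAD T0 → mem=5 r[T0]=5 [LOAD]
12. CAS T0 → mem=6 r[T0]=5 [OK]
13. LOAD T2 → mem=6 r[T2]=6 [LOAD]
14. CAS T2 → mem=7 r[T2]=6 [OK]
15. LOAD T2 → mem=7 r[T2]=7 [LOAD]
16. CAS T2 → mem=8 r[T2]=7 [OK]
17. LOAD T2 → mem=8 r[T2]=8 [LOAD]
18. CAS T2 → mem=9 r[T2]=8 [OK]
Log disagrees first at step 6.

step = 6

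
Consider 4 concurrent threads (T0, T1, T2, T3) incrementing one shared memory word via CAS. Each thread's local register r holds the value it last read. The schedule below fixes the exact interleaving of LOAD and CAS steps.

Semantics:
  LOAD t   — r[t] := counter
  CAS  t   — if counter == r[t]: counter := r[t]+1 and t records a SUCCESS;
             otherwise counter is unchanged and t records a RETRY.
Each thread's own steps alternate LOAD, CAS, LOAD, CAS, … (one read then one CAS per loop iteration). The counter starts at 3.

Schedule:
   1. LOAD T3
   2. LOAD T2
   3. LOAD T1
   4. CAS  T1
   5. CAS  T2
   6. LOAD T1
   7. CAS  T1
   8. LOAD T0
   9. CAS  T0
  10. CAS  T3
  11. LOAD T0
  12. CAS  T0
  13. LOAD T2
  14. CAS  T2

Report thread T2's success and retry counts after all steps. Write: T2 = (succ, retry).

T2 = (1, 1)

   1) LOAD T3:  M=3  r_T3=3
   2) LOAD T2:  M=3  r_T2=3
   3) LOAD T1:  M=3  r_T1=3
   4) CAS  T1:  M=4  r_T1=3 ✓
   5) CAS  T2:  M=4  r_T2=3 ✗
   6) LOAD T1:  M=4  r_T1=4
   7) CAS  T1:  M=5  r_T1=4 ✓
   8) LOAD T0:  M=5  r_T0=5
   9) CAS  T0:  M=6  r_T0=5 ✓
  10) CAS  T3:  M=6  r_T3=3 ✗
  11) LOAD T0:  M=6  r_T0=6
  12) CAS  T0:  M=7  r_T0=6 ✓
  13) LOAD T2:  M=7  r_T2=7
  14) CAS  T2:  M=8  r_T2=7 ✓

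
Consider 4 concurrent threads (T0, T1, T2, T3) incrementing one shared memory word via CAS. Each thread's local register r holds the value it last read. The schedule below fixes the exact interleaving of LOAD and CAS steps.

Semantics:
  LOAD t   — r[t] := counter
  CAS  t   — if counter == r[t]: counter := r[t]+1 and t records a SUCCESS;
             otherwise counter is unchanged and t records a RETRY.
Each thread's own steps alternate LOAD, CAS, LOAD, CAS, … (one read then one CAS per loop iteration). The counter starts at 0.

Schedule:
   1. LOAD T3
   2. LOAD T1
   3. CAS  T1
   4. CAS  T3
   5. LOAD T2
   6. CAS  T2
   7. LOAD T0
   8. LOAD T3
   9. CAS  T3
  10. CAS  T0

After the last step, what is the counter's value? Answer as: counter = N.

counter = 3

1. LOAD T3 → mem=0 r[T3]=0 [LOAD]
2. LOAD T1 → mem=0 r[T1]=0 [LOAD]
3. CAS T1 → mem=1 r[T1]=0 [OK]
4. CAS T3 → mem=1 r[T3]=0 [RETRY]
5. LOAD T2 → mem=1 r[T2]=1 [LOAD]
6. CAS T2 → mem=2 r[T2]=1 [OK]
7. LOAD T0 → mem=2 r[T0]=2 [LOAD]
8. LOAD T3 → mem=2 r[T3]=2 [LOAD]
9. CAS T3 → mem=3 r[T3]=2 [OK]
10. CAS T0 → mem=3 r[T0]=2 [RETRY]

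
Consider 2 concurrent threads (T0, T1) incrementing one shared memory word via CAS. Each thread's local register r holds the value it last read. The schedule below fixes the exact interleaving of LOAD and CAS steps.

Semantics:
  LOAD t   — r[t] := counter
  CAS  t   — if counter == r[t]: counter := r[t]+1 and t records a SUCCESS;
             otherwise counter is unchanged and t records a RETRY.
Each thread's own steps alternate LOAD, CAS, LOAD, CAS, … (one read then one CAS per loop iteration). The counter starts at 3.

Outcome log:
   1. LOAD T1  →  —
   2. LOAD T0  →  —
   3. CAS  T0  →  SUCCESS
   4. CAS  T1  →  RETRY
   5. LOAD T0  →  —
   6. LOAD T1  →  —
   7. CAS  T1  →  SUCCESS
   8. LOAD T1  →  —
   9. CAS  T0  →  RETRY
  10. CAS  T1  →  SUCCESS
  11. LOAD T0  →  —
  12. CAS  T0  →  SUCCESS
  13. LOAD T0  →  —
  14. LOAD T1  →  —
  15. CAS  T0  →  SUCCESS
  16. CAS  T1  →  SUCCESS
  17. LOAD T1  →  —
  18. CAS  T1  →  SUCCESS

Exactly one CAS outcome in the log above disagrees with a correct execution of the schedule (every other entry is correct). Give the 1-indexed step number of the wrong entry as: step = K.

step = 16

Reference trace:
#1 T1 reads 3
#2 T0 reads 3
#3 T0 CAS(3→4) writes; counter now 4
#4 T1 CAS(3→4) fails; counter now 4
#5 T0 reads 4
#6 T1 reads 4
#7 T1 CAS(4→5) writes; counter now 5
#8 T1 reads 5
#9 T0 CAS(4→5) fails; counter now 5
#10 T1 CAS(5→6) writes; counter now 6
#11 T0 reads 6
#12 T0 CAS(6→7) writes; counter now 7
#13 T0 reads 7
#14 T1 reads 7
#15 T0 CAS(7→8) writes; counter now 8
#16 T1 CAS(7→8) fails; counter now 8
#17 T1 reads 8
#18 T1 CAS(8→9) writes; counter now 9
Log disagrees first at step 16.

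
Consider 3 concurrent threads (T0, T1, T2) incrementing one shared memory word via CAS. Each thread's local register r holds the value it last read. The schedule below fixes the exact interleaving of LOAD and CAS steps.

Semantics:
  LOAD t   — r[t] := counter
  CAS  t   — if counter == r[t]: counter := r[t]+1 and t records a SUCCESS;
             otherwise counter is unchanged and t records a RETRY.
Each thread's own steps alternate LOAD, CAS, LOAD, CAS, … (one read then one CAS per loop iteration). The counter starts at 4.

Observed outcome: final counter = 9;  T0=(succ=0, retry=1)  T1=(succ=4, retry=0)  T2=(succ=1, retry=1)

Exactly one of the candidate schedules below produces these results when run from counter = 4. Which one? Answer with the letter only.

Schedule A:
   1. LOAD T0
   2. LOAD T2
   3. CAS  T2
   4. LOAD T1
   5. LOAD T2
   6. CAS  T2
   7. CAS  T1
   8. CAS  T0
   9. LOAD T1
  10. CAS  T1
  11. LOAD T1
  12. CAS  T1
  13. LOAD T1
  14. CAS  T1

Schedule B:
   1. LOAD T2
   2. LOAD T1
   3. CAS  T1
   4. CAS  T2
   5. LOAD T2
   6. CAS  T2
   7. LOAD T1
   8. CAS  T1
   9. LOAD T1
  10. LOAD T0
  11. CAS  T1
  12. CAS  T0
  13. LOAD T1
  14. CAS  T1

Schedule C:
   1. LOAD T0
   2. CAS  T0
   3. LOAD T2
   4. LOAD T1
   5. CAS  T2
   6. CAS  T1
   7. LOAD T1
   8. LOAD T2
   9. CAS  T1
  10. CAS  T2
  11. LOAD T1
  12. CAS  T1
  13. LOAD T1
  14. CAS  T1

B

Run B:
step 1: T2 LOAD ⇒ load; ctr=4 reg=4
step 2: T1 LOAD ⇒ load; ctr=4 reg=4
step 3: T1 CAS ⇒ ok; ctr=5 reg=4
step 4: T2 CAS ⇒ retry; ctr=5 reg=4
step 5: T2 LOAD ⇒ load; ctr=5 reg=5
step 6: T2 CAS ⇒ ok; ctr=6 reg=5
step 7: T1 LOAD ⇒ load; ctr=6 reg=6
step 8: T1 CAS ⇒ ok; ctr=7 reg=6
step 9: T1 LOAD ⇒ load; ctr=7 reg=7
step 10: T0 LOAD ⇒ load; ctr=7 reg=7
step 11: T1 CAS ⇒ ok; ctr=8 reg=7
step 12: T0 CAS ⇒ retry; ctr=8 reg=7
step 13: T1 LOAD ⇒ load; ctr=8 reg=8
step 14: T1 CAS ⇒ ok; ctr=9 reg=8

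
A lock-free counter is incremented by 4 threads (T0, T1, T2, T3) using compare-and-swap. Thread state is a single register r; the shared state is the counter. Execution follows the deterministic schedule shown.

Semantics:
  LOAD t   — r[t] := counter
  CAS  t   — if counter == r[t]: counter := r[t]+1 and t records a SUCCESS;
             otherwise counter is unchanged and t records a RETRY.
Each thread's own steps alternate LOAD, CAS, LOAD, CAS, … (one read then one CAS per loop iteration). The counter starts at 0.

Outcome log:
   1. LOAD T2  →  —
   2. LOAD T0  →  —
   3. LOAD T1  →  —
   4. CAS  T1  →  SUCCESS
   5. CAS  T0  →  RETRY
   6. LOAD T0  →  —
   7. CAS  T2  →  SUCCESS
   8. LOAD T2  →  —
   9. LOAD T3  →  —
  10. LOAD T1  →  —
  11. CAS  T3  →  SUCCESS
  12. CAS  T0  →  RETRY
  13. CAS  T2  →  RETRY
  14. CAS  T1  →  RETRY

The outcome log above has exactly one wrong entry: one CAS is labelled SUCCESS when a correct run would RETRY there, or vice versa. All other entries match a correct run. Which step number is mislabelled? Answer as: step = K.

Correct run:
   1) LOAD T2:  M=0  r_T2=0
   2) LOAD T0:  M=0  r_T0=0
   3) LOAD T1:  M=0  r_T1=0
   4) CAS  T1:  M=1  r_T1=0 ✓
   5) CAS  T0:  M=1  r_T0=0 ✗
   6) LOAD T0:  M=1  r_T0=1
   7) CAS  T2:  M=1  r_T2=0 ✗
   8) LOAD T2:  M=1  r_T2=1
   9) LOAD T3:  M=1  r_T3=1
  10) LOAD T1:  M=1  r_T1=1
  11) CAS  T3:  M=2  r_T3=1 ✓
  12) CAS  T0:  M=2  r_T0=1 ✗
  13) CAS  T2:  M=2  r_T2=1 ✗
  14) CAS  T1:  M=2  r_T1=1 ✗
Mismatch at 7.

step = 7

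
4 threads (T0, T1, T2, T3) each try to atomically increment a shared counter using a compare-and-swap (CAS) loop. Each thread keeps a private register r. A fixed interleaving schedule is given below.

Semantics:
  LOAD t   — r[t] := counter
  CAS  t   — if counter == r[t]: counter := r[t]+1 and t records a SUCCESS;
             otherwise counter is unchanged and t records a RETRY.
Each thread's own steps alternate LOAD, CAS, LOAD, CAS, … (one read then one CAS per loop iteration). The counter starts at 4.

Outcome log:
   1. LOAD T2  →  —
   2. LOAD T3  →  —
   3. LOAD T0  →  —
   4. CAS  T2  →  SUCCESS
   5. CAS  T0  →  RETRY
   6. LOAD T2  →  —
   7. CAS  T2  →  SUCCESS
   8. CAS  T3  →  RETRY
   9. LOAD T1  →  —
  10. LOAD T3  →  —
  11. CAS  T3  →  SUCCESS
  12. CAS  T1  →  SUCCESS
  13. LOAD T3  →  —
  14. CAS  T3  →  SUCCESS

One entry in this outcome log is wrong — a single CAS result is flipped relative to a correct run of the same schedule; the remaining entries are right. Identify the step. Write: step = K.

Re-executing:
[1] T2.load  rd  (counter 4, T2.r 4)
[2] T3.load  rd  (counter 4, T3.r 4)
[3] T0.load  rd  (counter 4, T0.r 4)
[4] T2.cas  hit  (counter 5, T2.r 4)
[5] T0.cas  miss  (counter 5, T0.r 4)
[6] T2.load  rd  (counter 5, T2.r 5)
[7] T2.cas  hit  (counter 6, T2.r 5)
[8] T3.cas  miss  (counter 6, T3.r 4)
[9] T1.load  rd  (counter 6, T1.r 6)
[10] T3.load  rd  (counter 6, T3.r 6)
[11] T3.cas  hit  (counter 7, T3.r 6)
[12] T1.cas  miss  (counter 7, T1.r 6)
[13] T3.load  rd  (counter 7, T3.r 7)
[14] T3.cas  hit  (counter 8, T3.r 7)
Log disagrees first at step 12.

step = 12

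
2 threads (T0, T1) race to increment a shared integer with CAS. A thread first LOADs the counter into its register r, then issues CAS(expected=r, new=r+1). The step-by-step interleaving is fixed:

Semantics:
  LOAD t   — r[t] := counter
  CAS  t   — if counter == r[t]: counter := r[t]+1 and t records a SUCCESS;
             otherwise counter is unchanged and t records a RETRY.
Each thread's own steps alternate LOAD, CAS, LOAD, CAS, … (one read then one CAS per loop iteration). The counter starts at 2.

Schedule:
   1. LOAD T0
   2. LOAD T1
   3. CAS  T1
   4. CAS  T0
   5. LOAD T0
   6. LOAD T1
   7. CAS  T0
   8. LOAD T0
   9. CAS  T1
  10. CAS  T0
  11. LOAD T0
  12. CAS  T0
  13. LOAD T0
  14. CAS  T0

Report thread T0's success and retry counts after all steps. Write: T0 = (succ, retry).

T0 = (4, 1)

1. LOAD T0 → mem=2 r[T0]=2 [LOAD]
2. LOAD T1 → mem=2 r[T1]=2 [LOAD]
3. CAS T1 → mem=3 r[T1]=2 [OK]
4. CAS T0 → mem=3 r[T0]=2 [RETRY]
5. LOAD T0 → mem=3 r[T0]=3 [LOAD]
6. LOAD T1 → mem=3 r[T1]=3 [LOAD]
7. CAS T0 → mem=4 r[T0]=3 [OK]
8. LOAD T0 → mem=4 r[T0]=4 [LOAD]
9. CAS T1 → mem=4 r[T1]=3 [RETRY]
10. CAS T0 → mem=5 r[T0]=4 [OK]
11. LOAD T0 → mem=5 r[T0]=5 [LOAD]
12. CAS T0 → mem=6 r[T0]=5 [OK]
13. LOAD T0 → mem=6 r[T0]=6 [LOAD]
14. CAS T0 → mem=7 r[T0]=6 [OK]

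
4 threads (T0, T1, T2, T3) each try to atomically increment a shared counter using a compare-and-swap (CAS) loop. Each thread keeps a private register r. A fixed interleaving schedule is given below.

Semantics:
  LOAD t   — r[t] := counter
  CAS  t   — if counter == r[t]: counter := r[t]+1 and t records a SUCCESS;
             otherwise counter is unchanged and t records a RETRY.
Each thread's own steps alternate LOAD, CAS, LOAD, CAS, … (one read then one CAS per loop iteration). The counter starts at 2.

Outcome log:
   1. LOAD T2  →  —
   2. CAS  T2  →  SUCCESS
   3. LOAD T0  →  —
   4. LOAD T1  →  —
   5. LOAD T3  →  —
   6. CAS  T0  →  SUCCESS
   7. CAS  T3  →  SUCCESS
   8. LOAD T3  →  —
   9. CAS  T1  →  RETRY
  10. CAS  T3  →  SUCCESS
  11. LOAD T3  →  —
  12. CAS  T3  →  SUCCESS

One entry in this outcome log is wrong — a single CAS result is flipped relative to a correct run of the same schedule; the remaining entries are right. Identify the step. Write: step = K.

Reference trace:
   1) LOAD T2:  M=2  r_T2=2
   2) CAS  T2:  M=3  r_T2=2 ✓
   3) LOAD T0:  M=3  r_T0=3
   4) LOAD T1:  M=3  r_T1=3
   5) LOAD T3:  M=3  r_T3=3
   6) CAS  T0:  M=4  r_T0=3 ✓
   7) CAS  T3:  M=4  r_T3=3 ✗
   8) LOAD T3:  M=4  r_T3=4
   9) CAS  T1:  M=4  r_T1=3 ✗
  10) CAS  T3:  M=5  r_T3=4 ✓
  11) LOAD T3:  M=5  r_T3=5
  12) CAS  T3:  M=6  r_T3=5 ✓
Log disagrees first at step 7.

step = 7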